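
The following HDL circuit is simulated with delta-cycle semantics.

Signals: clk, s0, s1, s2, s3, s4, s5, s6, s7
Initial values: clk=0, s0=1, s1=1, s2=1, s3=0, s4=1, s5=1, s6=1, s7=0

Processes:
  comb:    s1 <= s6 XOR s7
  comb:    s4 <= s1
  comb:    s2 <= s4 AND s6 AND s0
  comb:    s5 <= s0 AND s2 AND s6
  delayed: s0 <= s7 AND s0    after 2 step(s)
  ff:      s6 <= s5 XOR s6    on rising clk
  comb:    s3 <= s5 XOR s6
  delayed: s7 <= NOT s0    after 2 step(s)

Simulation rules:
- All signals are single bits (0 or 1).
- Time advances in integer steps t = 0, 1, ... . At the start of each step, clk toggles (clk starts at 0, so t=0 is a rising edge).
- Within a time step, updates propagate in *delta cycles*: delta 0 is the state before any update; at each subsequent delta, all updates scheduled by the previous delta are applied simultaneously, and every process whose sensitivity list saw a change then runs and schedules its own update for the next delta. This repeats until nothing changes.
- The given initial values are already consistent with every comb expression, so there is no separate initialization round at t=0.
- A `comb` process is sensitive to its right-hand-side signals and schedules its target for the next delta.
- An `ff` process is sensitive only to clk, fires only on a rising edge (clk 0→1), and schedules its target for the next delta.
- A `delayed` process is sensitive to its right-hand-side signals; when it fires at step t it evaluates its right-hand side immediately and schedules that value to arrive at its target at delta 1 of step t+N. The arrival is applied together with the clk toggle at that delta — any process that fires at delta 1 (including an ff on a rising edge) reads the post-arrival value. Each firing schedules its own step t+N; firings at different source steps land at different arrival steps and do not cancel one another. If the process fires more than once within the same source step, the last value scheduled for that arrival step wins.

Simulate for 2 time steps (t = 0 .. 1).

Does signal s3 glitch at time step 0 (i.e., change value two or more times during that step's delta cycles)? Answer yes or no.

yes

t0.Δ0 clk=0 s2=1 s6=1 s1=1 s4=1 s7=0 s3=0 s5=1 s0=1
t0.Δ1 clk=1 s2=1 s6=1 s1=1 s4=1 s7=0 s3=0 s5=1 s0=1
t0.Δ2 clk=1 s2=1 s6=0 s1=1 s4=1 s7=0 s3=0 s5=1 s0=1
t0.Δ3 clk=1 s2=0 s6=0 s1=0 s4=1 s7=0 s3=1 s5=0 s0=1
t0.Δ4 clk=1 s2=0 s6=0 s1=0 s4=0 s7=0 s3=0 s5=0 s0=1
t1.Δ0 clk=1 s2=0 s6=0 s1=0 s4=0 s7=0 s3=0 s5=0 s0=1
t1.Δ1 clk=0 s2=0 s6=0 s1=0 s4=0 s7=0 s3=0 s5=0 s0=1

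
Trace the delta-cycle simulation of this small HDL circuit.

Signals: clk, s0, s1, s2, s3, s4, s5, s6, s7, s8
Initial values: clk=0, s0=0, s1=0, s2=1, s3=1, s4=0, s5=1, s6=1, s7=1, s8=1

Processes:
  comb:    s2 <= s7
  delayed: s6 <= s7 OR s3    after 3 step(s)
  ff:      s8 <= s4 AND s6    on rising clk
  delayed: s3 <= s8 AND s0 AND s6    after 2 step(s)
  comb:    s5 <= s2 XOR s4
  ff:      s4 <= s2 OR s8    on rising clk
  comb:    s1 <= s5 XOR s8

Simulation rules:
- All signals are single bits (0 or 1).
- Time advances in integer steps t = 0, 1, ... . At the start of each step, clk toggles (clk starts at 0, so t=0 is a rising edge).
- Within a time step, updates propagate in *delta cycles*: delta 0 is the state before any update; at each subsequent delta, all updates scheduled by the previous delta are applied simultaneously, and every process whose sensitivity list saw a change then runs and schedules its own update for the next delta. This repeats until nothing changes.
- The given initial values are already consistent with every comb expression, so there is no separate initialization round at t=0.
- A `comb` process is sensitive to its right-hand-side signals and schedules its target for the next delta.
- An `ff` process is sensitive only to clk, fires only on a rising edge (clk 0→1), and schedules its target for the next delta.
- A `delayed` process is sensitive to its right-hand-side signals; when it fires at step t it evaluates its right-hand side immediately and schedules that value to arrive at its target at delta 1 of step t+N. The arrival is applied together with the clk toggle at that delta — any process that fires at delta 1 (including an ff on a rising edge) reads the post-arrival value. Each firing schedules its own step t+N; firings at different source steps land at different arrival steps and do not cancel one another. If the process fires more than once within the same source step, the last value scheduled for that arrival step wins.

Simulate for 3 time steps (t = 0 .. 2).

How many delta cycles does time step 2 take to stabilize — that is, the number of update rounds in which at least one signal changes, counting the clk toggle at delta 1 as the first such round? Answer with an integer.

t0.Δ0 s8=1 s6=1 s2=1 s3=1 s7=1 s1=0 clk=0 s0=0 s4=0 s5=1
t0.Δ1 s8=1 s6=1 s2=1 s3=1 s7=1 s1=0 clk=1 s0=0 s4=0 s5=1
t0.Δ2 s8=0 s6=1 s2=1 s3=1 s7=1 s1=0 clk=1 s0=0 s4=1 s5=1
t0.Δ3 s8=0 s6=1 s2=1 s3=1 s7=1 s1=1 clk=1 s0=0 s4=1 s5=0
t0.Δ4 s8=0 s6=1 s2=1 s3=1 s7=1 s1=0 clk=1 s0=0 s4=1 s5=0
t1.Δ0 s8=0 s6=1 s2=1 s3=1 s7=1 s1=0 clk=1 s0=0 s4=1 s5=0
t1.Δ1 s8=0 s6=1 s2=1 s3=1 s7=1 s1=0 clk=0 s0=0 s4=1 s5=0
t2.Δ0 s8=0 s6=1 s2=1 s3=1 s7=1 s1=0 clk=0 s0=0 s4=1 s5=0
t2.Δ1 s8=0 s6=1 s2=1 s3=0 s7=1 s1=0 clk=1 s0=0 s4=1 s5=0
t2.Δ2 s8=1 s6=1 s2=1 s3=0 s7=1 s1=0 clk=1 s0=0 s4=1 s5=0
t2.Δ3 s8=1 s6=1 s2=1 s3=0 s7=1 s1=1 clk=1 s0=0 s4=1 s5=0

3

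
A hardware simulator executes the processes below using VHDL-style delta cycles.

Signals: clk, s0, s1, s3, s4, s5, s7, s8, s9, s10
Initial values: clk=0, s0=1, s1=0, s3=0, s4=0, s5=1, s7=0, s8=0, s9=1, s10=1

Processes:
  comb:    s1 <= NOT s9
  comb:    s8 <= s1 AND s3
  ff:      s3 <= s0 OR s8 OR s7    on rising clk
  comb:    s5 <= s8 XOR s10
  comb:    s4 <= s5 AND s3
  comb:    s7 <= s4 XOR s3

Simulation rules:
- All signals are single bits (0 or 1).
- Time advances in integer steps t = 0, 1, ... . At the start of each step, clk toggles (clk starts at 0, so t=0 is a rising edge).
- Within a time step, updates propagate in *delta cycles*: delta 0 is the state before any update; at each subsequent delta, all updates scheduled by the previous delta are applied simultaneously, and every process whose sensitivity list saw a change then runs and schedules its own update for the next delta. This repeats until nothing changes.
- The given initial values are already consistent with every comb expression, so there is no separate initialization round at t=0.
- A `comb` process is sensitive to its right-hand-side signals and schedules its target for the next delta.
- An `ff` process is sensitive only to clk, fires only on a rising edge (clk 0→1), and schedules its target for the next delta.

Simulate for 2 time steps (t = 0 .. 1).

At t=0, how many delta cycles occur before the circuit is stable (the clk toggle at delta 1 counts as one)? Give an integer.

4

[bits: s4,s5,s9,s0,s3,s8,clk,s7,s10,s1]
t=0: Δ0=0111000010 Δ1=0111001010 Δ2=0111101010 Δ3=1111101110 Δ4=1111101010 | 4Δ
t=1: Δ0=1111101010 Δ1=1111100010 | 1Δ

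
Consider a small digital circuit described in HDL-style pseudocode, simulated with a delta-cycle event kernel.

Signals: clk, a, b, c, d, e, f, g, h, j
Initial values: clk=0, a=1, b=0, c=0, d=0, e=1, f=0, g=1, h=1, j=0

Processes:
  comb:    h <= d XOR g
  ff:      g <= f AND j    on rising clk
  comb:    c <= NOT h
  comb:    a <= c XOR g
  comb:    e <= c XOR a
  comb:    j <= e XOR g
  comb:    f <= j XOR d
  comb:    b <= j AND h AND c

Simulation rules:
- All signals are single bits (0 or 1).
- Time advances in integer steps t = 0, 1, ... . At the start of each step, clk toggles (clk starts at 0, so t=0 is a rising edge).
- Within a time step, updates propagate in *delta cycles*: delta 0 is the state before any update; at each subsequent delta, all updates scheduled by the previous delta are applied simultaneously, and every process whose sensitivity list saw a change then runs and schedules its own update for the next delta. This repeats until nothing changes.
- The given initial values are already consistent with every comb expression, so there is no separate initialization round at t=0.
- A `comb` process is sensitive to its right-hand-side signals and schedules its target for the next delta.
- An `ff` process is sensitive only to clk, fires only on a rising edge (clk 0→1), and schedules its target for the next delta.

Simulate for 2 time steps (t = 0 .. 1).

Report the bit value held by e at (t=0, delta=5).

1

t=0 Δ0: f=0 j=0 b=0 a=1 g=1 h=1 c=0 d=0 e=1 clk=0
  Δ1: clk:0→1
  Δ2: g:1→0
  Δ3: j:0→1, a:1→0, h:1→0
  Δ4: f:0→1, c:0→1, e:1→0
  Δ5: j:1→0, a:0→1, e:0→1
  Δ6: f:1→0, j:0→1, e:1→0
  Δ7: f:0→1, j:1→0
  Δ8: f:1→0
  (8Δ to stable)
t=1 Δ0: f=0 j=0 b=0 a=1 g=0 h=0 c=1 d=0 e=0 clk=1
  Δ1: clk:1→0
  (1Δ to stable)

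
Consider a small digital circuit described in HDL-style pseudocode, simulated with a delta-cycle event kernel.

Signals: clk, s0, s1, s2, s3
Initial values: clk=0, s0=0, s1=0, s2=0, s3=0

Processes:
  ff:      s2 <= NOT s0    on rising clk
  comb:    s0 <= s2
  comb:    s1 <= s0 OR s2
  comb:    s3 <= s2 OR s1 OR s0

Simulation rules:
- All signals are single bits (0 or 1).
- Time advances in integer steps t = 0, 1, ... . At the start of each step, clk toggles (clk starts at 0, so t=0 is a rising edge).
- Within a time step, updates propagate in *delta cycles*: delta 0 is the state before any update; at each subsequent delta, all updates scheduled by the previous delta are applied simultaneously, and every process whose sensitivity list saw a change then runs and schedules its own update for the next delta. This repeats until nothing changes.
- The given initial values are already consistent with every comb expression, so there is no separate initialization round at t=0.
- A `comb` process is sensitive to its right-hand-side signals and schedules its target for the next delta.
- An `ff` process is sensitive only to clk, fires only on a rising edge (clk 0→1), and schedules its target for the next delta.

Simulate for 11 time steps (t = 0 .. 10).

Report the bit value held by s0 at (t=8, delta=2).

0

t=0 Δ0: s2=0 s1=0 s0=0 clk=0 s3=0
  Δ1: clk:0→1
  Δ2: s2:0→1
  Δ3: s1:0→1, s0:0→1, s3:0→1
  (3Δ to stable)
t=1 Δ0: s2=1 s1=1 s0=1 clk=1 s3=1
  Δ1: clk:1→0
  (1Δ to stable)
t=2 Δ0: s2=1 s1=1 s0=1 clk=0 s3=1
  Δ1: clk:0→1
  Δ2: s2:1→0
  Δ3: s0:1→0
  Δ4: s1:1→0
  Δ5: s3:1→0
  (5Δ to stable)
t=3 Δ0: s2=0 s1=0 s0=0 clk=1 s3=0
  Δ1: clk:1→0
  (1Δ to stable)
t=4 Δ0: s2=0 s1=0 s0=0 clk=0 s3=0
  Δ1: clk:0→1
  Δ2: s2:0→1
  Δ3: s1:0→1, s0:0→1, s3:0→1
  (3Δ to stable)
t=5 Δ0: s2=1 s1=1 s0=1 clk=1 s3=1
  Δ1: clk:1→0
  (1Δ to stable)
t=6 Δ0: s2=1 s1=1 s0=1 clk=0 s3=1
  Δ1: clk:0→1
  Δ2: s2:1→0
  Δ3: s0:1→0
  Δ4: s1:1→0
  Δ5: s3:1→0
  (5Δ to stable)
t=7 Δ0: s2=0 s1=0 s0=0 clk=1 s3=0
  Δ1: clk:1→0
  (1Δ to stable)
t=8 Δ0: s2=0 s1=0 s0=0 clk=0 s3=0
  Δ1: clk:0→1
  Δ2: s2:0→1
  Δ3: s1:0→1, s0:0→1, s3:0→1
  (3Δ to stable)
t=9 Δ0: s2=1 s1=1 s0=1 clk=1 s3=1
  Δ1: clk:1→0
  (1Δ to stable)
t=10 Δ0: s2=1 s1=1 s0=1 clk=0 s3=1
  Δ1: clk:0→1
  Δ2: s2:1→0
  Δ3: s0:1→0
  Δ4: s1:1→0
  Δ5: s3:1→0
  (5Δ to stable)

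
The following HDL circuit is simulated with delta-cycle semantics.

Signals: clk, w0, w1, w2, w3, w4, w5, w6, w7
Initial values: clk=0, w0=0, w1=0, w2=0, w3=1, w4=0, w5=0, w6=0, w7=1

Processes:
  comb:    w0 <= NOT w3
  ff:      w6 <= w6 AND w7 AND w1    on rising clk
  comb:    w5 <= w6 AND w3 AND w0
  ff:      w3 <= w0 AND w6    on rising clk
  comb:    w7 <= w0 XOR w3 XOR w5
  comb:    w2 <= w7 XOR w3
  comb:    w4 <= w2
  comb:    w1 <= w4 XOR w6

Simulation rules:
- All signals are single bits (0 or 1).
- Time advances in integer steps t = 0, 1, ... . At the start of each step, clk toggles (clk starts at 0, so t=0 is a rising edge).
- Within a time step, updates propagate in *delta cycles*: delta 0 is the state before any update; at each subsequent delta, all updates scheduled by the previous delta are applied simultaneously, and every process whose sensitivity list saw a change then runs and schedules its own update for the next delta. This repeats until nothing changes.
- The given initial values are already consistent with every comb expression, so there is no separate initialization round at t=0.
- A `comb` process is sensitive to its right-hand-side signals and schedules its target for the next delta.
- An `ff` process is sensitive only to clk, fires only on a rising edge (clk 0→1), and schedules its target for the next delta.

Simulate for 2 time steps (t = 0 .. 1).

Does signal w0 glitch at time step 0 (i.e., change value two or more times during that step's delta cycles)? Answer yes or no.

no

t0.Δ0 w3=1 w7=1 w0=0 w2=0 clk=0 w5=0 w1=0 w4=0 w6=0
t0.Δ1 w3=1 w7=1 w0=0 w2=0 clk=1 w5=0 w1=0 w4=0 w6=0
t0.Δ2 w3=0 w7=1 w0=0 w2=0 clk=1 w5=0 w1=0 w4=0 w6=0
t0.Δ3 w3=0 w7=0 w0=1 w2=1 clk=1 w5=0 w1=0 w4=0 w6=0
t0.Δ4 w3=0 w7=1 w0=1 w2=0 clk=1 w5=0 w1=0 w4=1 w6=0
t0.Δ5 w3=0 w7=1 w0=1 w2=1 clk=1 w5=0 w1=1 w4=0 w6=0
t0.Δ6 w3=0 w7=1 w0=1 w2=1 clk=1 w5=0 w1=0 w4=1 w6=0
t0.Δ7 w3=0 w7=1 w0=1 w2=1 clk=1 w5=0 w1=1 w4=1 w6=0
t1.Δ0 w3=0 w7=1 w0=1 w2=1 clk=1 w5=0 w1=1 w4=1 w6=0
t1.Δ1 w3=0 w7=1 w0=1 w2=1 clk=0 w5=0 w1=1 w4=1 w6=0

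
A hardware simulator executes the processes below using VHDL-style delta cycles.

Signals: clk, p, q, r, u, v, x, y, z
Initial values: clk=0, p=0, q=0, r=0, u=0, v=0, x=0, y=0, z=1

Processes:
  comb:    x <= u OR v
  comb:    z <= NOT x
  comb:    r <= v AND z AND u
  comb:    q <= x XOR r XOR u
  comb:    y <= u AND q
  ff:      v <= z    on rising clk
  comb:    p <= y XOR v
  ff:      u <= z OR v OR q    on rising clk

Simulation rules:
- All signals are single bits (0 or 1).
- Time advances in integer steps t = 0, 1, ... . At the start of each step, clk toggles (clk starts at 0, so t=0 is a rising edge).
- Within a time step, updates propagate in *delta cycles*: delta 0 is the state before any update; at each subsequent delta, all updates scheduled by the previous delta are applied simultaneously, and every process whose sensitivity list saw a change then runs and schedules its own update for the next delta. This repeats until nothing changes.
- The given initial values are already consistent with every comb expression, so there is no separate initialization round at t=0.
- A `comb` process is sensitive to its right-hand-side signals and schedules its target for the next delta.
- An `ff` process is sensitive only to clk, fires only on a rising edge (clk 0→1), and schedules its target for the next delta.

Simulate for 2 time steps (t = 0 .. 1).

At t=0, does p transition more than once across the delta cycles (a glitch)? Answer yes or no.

yes

[bits: q,clk,v,z,p,x,r,y,u]
t=0: Δ0=000100000 Δ1=010100000 Δ2=011100001 Δ3=111111101 Δ4=111011111 Δ5=111001011 Δ6=011001011 Δ7=011001001 Δ8=011011001 | 8Δ
t=1: Δ0=011011001 Δ1=001011001 | 1Δ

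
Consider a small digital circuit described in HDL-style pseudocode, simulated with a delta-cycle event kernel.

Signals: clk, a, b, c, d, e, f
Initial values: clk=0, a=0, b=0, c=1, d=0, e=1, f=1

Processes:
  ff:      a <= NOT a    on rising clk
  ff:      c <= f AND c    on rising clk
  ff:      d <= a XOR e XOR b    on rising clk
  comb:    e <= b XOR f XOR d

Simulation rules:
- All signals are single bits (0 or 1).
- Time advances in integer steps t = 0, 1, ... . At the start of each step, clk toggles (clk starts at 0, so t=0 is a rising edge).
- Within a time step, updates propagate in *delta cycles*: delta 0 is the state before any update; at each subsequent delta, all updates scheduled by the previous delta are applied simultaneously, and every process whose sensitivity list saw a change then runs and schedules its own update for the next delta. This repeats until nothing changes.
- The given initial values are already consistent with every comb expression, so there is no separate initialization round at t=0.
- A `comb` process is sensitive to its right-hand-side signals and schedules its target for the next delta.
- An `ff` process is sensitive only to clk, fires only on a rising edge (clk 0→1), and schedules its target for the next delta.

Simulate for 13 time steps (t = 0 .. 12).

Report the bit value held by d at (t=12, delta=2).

t0.Δ0 d=0 a=0 e=1 c=1 clk=0 f=1 b=0
t0.Δ1 d=0 a=0 e=1 c=1 clk=1 f=1 b=0
t0.Δ2 d=1 a=1 e=1 c=1 clk=1 f=1 b=0
t0.Δ3 d=1 a=1 e=0 c=1 clk=1 f=1 b=0
t1.Δ0 d=1 a=1 e=0 c=1 clk=1 f=1 b=0
t1.Δ1 d=1 a=1 e=0 c=1 clk=0 f=1 b=0
t2.Δ0 d=1 a=1 e=0 c=1 clk=0 f=1 b=0
t2.Δ1 d=1 a=1 e=0 c=1 clk=1 f=1 b=0
t2.Δ2 d=1 a=0 e=0 c=1 clk=1 f=1 b=0
t3.Δ0 d=1 a=0 e=0 c=1 clk=1 f=1 b=0
t3.Δ1 d=1 a=0 e=0 c=1 clk=0 f=1 b=0
t4.Δ0 d=1 a=0 e=0 c=1 clk=0 f=1 b=0
t4.Δ1 d=1 a=0 e=0 c=1 clk=1 f=1 b=0
t4.Δ2 d=0 a=1 e=0 c=1 clk=1 f=1 b=0
t4.Δ3 d=0 a=1 e=1 c=1 clk=1 f=1 b=0
t5.Δ0 d=0 a=1 e=1 c=1 clk=1 f=1 b=0
t5.Δ1 d=0 a=1 e=1 c=1 clk=0 f=1 b=0
t6.Δ0 d=0 a=1 e=1 c=1 clk=0 f=1 b=0
t6.Δ1 d=0 a=1 e=1 c=1 clk=1 f=1 b=0
t6.Δ2 d=0 a=0 e=1 c=1 clk=1 f=1 b=0
t7.Δ0 d=0 a=0 e=1 c=1 clk=1 f=1 b=0
t7.Δ1 d=0 a=0 e=1 c=1 clk=0 f=1 b=0
t8.Δ0 d=0 a=0 e=1 c=1 clk=0 f=1 b=0
t8.Δ1 d=0 a=0 e=1 c=1 clk=1 f=1 b=0
t8.Δ2 d=1 a=1 e=1 c=1 clk=1 f=1 b=0
t8.Δ3 d=1 a=1 e=0 c=1 clk=1 f=1 b=0
t9.Δ0 d=1 a=1 e=0 c=1 clk=1 f=1 b=0
t9.Δ1 d=1 a=1 e=0 c=1 clk=0 f=1 b=0
t10.Δ0 d=1 a=1 e=0 c=1 clk=0 f=1 b=0
t10.Δ1 d=1 a=1 e=0 c=1 clk=1 f=1 b=0
t10.Δ2 d=1 a=0 e=0 c=1 clk=1 f=1 b=0
t11.Δ0 d=1 a=0 e=0 c=1 clk=1 f=1 b=0
t11.Δ1 d=1 a=0 e=0 c=1 clk=0 f=1 b=0
t12.Δ0 d=1 a=0 e=0 c=1 clk=0 f=1 b=0
t12.Δ1 d=1 a=0 e=0 c=1 clk=1 f=1 b=0
t12.Δ2 d=0 a=1 e=0 c=1 clk=1 f=1 b=0
t12.Δ3 d=0 a=1 e=1 c=1 clk=1 f=1 b=0

0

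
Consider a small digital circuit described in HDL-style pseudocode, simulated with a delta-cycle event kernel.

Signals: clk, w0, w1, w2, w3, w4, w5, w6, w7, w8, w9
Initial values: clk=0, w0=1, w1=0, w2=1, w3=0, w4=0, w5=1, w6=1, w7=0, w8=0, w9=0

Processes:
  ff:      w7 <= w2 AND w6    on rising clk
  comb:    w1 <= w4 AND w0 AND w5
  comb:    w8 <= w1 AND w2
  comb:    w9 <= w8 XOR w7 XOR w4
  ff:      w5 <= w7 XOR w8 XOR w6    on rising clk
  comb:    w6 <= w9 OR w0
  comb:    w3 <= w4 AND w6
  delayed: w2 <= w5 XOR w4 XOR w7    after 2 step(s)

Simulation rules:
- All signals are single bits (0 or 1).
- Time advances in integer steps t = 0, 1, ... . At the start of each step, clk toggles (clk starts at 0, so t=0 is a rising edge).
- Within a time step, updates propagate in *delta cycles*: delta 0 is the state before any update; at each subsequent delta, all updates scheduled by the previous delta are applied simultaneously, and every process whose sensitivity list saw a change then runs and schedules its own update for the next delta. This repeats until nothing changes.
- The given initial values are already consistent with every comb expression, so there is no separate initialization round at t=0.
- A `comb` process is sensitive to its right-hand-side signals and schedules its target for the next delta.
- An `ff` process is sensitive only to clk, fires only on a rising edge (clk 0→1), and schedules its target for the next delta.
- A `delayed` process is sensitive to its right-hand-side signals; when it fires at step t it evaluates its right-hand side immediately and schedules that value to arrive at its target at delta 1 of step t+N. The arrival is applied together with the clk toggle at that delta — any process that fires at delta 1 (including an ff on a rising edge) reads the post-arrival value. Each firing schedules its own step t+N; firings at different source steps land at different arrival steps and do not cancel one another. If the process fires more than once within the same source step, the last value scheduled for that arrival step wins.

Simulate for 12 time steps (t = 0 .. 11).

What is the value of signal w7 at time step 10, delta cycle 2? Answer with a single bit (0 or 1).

[bits: w5,w9,w0,w1,w8,w6,w4,w7,clk,w2,w3]
t=0: Δ0=10100100010 Δ1=10100100110 Δ2=10100101110 Δ3=11100101110 | 3Δ
t=1: Δ0=11100101110 Δ1=11100101010 | 1Δ
t=2: Δ0=11100101010 Δ1=11100101100 Δ2=01100100100 Δ3=00100100100 | 3Δ
t=3: Δ0=00100100100 Δ1=00100100000 | 1Δ
t=4: Δ0=00100100000 Δ1=00100100100 Δ2=10100100100 | 2Δ
t=5: Δ0=10100100100 Δ1=10100100000 | 1Δ
t=6: Δ0=10100100000 Δ1=10100100110 Δ2=10100101110 Δ3=11100101110 | 3Δ
t=7: Δ0=11100101110 Δ1=11100101010 | 1Δ
t=8: Δ0=11100101010 Δ1=11100101100 Δ2=01100100100 Δ3=00100100100 | 3Δ
t=9: Δ0=00100100100 Δ1=00100100000 | 1Δ
t=10: Δ0=00100100000 Δ1=00100100100 Δ2=10100100100 | 2Δ
t=11: Δ0=10100100100 Δ1=10100100000 | 1Δ

0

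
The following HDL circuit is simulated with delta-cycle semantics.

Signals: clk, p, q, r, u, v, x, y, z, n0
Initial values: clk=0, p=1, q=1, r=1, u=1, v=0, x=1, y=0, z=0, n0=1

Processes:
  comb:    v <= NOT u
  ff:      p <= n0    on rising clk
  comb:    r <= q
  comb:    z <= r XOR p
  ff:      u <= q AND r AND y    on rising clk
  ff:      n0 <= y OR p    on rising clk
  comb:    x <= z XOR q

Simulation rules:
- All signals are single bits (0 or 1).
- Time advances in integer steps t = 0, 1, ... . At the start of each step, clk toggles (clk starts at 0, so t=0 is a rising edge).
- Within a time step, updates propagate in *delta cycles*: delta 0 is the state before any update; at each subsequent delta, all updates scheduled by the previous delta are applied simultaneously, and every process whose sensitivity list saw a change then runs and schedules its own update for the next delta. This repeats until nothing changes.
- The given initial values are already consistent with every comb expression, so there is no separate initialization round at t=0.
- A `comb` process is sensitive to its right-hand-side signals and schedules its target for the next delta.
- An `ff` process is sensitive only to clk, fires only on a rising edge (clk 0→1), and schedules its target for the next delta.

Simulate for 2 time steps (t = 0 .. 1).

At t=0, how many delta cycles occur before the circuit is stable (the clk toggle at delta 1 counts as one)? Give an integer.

t0.Δ0 clk=0 y=0 z=0 n0=1 q=1 p=1 r=1 x=1 v=0 u=1
t0.Δ1 clk=1 y=0 z=0 n0=1 q=1 p=1 r=1 x=1 v=0 u=1
t0.Δ2 clk=1 y=0 z=0 n0=1 q=1 p=1 r=1 x=1 v=0 u=0
t0.Δ3 clk=1 y=0 z=0 n0=1 q=1 p=1 r=1 x=1 v=1 u=0
t1.Δ0 clk=1 y=0 z=0 n0=1 q=1 p=1 r=1 x=1 v=1 u=0
t1.Δ1 clk=0 y=0 z=0 n0=1 q=1 p=1 r=1 x=1 v=1 u=0

3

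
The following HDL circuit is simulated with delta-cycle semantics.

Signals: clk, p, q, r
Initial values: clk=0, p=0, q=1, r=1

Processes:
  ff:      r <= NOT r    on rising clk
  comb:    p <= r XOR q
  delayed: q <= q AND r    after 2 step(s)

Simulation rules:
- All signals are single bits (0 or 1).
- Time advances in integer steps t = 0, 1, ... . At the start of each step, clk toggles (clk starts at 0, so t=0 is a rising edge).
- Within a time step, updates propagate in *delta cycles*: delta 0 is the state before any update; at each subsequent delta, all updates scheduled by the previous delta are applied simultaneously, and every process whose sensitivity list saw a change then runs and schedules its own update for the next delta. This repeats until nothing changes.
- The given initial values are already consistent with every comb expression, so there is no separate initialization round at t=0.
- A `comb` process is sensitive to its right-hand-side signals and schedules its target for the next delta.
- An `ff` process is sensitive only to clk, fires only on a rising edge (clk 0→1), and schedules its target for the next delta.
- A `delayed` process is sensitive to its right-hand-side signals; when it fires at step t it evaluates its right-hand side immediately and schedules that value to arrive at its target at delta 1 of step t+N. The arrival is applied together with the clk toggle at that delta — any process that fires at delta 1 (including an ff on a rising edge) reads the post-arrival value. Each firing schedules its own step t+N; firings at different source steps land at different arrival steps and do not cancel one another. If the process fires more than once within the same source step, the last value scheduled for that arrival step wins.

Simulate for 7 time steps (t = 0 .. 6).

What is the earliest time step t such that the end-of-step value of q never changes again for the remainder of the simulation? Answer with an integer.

[bits: q,r,p,clk]
t=0: Δ0=1100 Δ1=1101 Δ2=1001 Δ3=1011 | 3Δ
t=1: Δ0=1011 Δ1=1010 | 1Δ
t=2: Δ0=1010 Δ1=0011 Δ2=0101 Δ3=0111 | 3Δ
t=3: Δ0=0111 Δ1=0110 | 1Δ
t=4: Δ0=0110 Δ1=0111 Δ2=0011 Δ3=0001 | 3Δ
t=5: Δ0=0001 Δ1=0000 | 1Δ
t=6: Δ0=0000 Δ1=0001 Δ2=0101 Δ3=0111 | 3Δ

2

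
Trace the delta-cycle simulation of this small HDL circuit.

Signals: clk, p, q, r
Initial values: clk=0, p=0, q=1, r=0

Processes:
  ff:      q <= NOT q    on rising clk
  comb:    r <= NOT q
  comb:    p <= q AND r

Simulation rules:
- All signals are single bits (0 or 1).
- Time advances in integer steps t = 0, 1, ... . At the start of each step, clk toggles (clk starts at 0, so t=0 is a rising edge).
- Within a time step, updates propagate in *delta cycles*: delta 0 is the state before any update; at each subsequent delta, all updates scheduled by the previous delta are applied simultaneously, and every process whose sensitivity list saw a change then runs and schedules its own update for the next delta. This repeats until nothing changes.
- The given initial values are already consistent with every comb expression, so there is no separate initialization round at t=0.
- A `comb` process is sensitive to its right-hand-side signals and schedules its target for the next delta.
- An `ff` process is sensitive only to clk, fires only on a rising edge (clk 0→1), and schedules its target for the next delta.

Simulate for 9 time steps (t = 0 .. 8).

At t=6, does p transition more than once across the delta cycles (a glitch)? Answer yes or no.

[bits: q,p,r,clk]
t=0: Δ0=1000 Δ1=1001 Δ2=0001 Δ3=0011 | 3Δ
t=1: Δ0=0011 Δ1=0010 | 1Δ
t=2: Δ0=0010 Δ1=0011 Δ2=1011 Δ3=1101 Δ4=1001 | 4Δ
t=3: Δ0=1001 Δ1=1000 | 1Δ
t=4: Δ0=1000 Δ1=1001 Δ2=0001 Δ3=0011 | 3Δ
t=5: Δ0=0011 Δ1=0010 | 1Δ
t=6: Δ0=0010 Δ1=0011 Δ2=1011 Δ3=1101 Δ4=1001 | 4Δ
t=7: Δ0=1001 Δ1=1000 | 1Δ
t=8: Δ0=1000 Δ1=1001 Δ2=0001 Δ3=0011 | 3Δ

yes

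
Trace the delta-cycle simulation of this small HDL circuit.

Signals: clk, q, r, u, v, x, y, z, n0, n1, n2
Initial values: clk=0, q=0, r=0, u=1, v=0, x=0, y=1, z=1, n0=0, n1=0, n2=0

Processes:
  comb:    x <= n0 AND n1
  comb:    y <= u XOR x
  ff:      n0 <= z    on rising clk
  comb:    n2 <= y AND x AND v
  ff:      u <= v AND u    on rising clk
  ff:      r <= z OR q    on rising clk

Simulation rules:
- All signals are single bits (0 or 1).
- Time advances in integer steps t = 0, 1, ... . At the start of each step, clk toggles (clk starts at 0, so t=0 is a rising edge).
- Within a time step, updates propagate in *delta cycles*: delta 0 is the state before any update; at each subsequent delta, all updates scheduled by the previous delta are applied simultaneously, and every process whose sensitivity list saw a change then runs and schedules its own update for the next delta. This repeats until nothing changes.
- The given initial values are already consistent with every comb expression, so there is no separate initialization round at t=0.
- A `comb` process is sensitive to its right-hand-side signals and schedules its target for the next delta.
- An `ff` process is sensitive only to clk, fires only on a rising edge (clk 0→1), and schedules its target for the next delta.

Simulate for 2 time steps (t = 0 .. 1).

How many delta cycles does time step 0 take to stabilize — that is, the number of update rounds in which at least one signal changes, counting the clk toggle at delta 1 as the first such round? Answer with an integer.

3

t=0 Δ0: clk=0 n2=0 z=1 n1=0 x=0 v=0 n0=0 y=1 r=0 u=1 q=0
  Δ1: clk:0→1
  Δ2: n0:0→1, r:0→1, u:1→0
  Δ3: y:1→0
  (3Δ to stable)
t=1 Δ0: clk=1 n2=0 z=1 n1=0 x=0 v=0 n0=1 y=0 r=1 u=0 q=0
  Δ1: clk:1→0
  (1Δ to stable)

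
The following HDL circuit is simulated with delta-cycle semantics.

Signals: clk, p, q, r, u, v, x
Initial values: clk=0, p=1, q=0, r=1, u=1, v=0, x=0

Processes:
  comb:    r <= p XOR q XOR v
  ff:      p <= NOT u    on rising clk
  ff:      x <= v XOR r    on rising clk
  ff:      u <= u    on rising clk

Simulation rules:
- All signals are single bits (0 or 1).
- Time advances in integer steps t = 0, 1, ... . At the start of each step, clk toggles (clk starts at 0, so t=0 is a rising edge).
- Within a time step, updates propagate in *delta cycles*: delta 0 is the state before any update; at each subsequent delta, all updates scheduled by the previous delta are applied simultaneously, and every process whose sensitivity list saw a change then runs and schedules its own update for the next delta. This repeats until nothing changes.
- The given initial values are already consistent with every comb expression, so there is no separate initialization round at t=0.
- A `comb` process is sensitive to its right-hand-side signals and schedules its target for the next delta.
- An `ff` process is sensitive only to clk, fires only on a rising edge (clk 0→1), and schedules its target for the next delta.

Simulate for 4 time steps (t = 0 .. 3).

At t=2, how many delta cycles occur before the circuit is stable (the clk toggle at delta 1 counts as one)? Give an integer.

2

t0.Δ0 u=1 v=0 p=1 q=0 clk=0 r=1 x=0
t0.Δ1 u=1 v=0 p=1 q=0 clk=1 r=1 x=0
t0.Δ2 u=1 v=0 p=0 q=0 clk=1 r=1 x=1
t0.Δ3 u=1 v=0 p=0 q=0 clk=1 r=0 x=1
t1.Δ0 u=1 v=0 p=0 q=0 clk=1 r=0 x=1
t1.Δ1 u=1 v=0 p=0 q=0 clk=0 r=0 x=1
t2.Δ0 u=1 v=0 p=0 q=0 clk=0 r=0 x=1
t2.Δ1 u=1 v=0 p=0 q=0 clk=1 r=0 x=1
t2.Δ2 u=1 v=0 p=0 q=0 clk=1 r=0 x=0
t3.Δ0 u=1 v=0 p=0 q=0 clk=1 r=0 x=0
t3.Δ1 u=1 v=0 p=0 q=0 clk=0 r=0 x=0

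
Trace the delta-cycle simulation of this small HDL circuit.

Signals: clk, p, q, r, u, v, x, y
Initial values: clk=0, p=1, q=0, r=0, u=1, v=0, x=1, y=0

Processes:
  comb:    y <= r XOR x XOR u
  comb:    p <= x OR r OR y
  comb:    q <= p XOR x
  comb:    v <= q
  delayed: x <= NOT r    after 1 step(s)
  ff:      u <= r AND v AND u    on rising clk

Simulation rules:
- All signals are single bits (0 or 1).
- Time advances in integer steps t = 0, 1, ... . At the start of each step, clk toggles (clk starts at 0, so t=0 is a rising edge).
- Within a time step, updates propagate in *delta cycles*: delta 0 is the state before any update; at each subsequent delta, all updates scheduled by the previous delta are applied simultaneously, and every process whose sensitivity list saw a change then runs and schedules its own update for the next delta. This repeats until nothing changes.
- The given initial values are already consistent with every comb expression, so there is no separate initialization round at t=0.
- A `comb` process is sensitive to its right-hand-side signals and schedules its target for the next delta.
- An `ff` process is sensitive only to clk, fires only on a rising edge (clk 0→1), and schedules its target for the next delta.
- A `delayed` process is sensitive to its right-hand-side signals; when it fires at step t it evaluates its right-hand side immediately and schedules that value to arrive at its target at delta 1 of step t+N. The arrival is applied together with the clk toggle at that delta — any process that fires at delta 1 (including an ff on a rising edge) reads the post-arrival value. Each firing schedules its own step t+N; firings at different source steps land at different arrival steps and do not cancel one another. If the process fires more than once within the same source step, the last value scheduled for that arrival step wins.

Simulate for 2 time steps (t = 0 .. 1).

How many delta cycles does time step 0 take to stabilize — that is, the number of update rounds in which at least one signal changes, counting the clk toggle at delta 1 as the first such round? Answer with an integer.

t0.Δ0 r=0 x=1 clk=0 q=0 u=1 y=0 v=0 p=1
t0.Δ1 r=0 x=1 clk=1 q=0 u=1 y=0 v=0 p=1
t0.Δ2 r=0 x=1 clk=1 q=0 u=0 y=0 v=0 p=1
t0.Δ3 r=0 x=1 clk=1 q=0 u=0 y=1 v=0 p=1
t1.Δ0 r=0 x=1 clk=1 q=0 u=0 y=1 v=0 p=1
t1.Δ1 r=0 x=1 clk=0 q=0 u=0 y=1 v=0 p=1

3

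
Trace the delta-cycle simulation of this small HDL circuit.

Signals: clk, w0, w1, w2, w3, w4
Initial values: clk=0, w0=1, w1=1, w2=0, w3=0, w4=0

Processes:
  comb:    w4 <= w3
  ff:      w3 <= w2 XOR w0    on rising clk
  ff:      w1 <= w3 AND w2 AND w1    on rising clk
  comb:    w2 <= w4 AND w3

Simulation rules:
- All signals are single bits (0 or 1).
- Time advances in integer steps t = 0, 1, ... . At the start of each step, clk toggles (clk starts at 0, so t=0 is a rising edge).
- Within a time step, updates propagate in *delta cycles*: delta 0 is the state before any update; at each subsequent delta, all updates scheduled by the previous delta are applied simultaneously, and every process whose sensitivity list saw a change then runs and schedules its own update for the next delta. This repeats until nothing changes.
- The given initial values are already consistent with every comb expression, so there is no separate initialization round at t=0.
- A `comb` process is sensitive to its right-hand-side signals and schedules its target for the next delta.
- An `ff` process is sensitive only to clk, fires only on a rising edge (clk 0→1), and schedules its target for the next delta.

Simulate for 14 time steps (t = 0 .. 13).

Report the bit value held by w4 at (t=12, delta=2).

0

[bits: w2,w4,w1,w3,w0,clk]
t=0: Δ0=001010 Δ1=001011 Δ2=000111 Δ3=010111 Δ4=110111 | 4Δ
t=1: Δ0=110111 Δ1=110110 | 1Δ
t=2: Δ0=110110 Δ1=110111 Δ2=110011 Δ3=000011 | 3Δ
t=3: Δ0=000011 Δ1=000010 | 1Δ
t=4: Δ0=000010 Δ1=000011 Δ2=000111 Δ3=010111 Δ4=110111 | 4Δ
t=5: Δ0=110111 Δ1=110110 | 1Δ
t=6: Δ0=110110 Δ1=110111 Δ2=110011 Δ3=000011 | 3Δ
t=7: Δ0=000011 Δ1=000010 | 1Δ
t=8: Δ0=000010 Δ1=000011 Δ2=000111 Δ3=010111 Δ4=110111 | 4Δ
t=9: Δ0=110111 Δ1=110110 | 1Δ
t=10: Δ0=110110 Δ1=110111 Δ2=110011 Δ3=000011 | 3Δ
t=11: Δ0=000011 Δ1=000010 | 1Δ
t=12: Δ0=000010 Δ1=000011 Δ2=000111 Δ3=010111 Δ4=110111 | 4Δ
t=13: Δ0=110111 Δ1=110110 | 1Δ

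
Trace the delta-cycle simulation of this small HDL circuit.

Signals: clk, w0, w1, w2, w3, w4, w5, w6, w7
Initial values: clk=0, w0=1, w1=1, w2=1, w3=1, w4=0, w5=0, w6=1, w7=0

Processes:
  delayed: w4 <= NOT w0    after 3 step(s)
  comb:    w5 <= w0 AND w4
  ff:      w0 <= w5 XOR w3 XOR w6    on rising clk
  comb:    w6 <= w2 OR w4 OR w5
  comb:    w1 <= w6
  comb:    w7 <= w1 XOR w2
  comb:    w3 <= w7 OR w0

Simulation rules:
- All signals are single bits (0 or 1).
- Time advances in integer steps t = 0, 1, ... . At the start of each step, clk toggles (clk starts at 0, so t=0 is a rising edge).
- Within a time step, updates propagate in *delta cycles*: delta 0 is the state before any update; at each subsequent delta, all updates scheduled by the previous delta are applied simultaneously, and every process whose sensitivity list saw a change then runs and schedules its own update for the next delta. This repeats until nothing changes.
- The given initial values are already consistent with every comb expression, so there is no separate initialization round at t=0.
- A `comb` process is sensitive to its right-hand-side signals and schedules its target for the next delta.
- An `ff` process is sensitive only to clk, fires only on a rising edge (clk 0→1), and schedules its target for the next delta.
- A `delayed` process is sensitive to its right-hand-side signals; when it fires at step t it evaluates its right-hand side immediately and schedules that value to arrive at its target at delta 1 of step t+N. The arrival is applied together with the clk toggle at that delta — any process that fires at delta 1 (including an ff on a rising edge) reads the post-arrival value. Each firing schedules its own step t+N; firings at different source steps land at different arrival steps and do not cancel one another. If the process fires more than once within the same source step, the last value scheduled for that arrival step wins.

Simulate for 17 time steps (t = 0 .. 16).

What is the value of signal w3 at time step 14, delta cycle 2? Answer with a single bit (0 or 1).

0

t0.Δ0 clk=0 w6=1 w5=0 w3=1 w4=0 w2=1 w0=1 w1=1 w7=0
t0.Δ1 clk=1 w6=1 w5=0 w3=1 w4=0 w2=1 w0=1 w1=1 w7=0
t0.Δ2 clk=1 w6=1 w5=0 w3=1 w4=0 w2=1 w0=0 w1=1 w7=0
t0.Δ3 clk=1 w6=1 w5=0 w3=0 w4=0 w2=1 w0=0 w1=1 w7=0
t1.Δ0 clk=1 w6=1 w5=0 w3=0 w4=0 w2=1 w0=0 w1=1 w7=0
t1.Δ1 clk=0 w6=1 w5=0 w3=0 w4=0 w2=1 w0=0 w1=1 w7=0
t2.Δ0 clk=0 w6=1 w5=0 w3=0 w4=0 w2=1 w0=0 w1=1 w7=0
t2.Δ1 clk=1 w6=1 w5=0 w3=0 w4=0 w2=1 w0=0 w1=1 w7=0
t2.Δ2 clk=1 w6=1 w5=0 w3=0 w4=0 w2=1 w0=1 w1=1 w7=0
t2.Δ3 clk=1 w6=1 w5=0 w3=1 w4=0 w2=1 w0=1 w1=1 w7=0
t3.Δ0 clk=1 w6=1 w5=0 w3=1 w4=0 w2=1 w0=1 w1=1 w7=0
t3.Δ1 clk=0 w6=1 w5=0 w3=1 w4=1 w2=1 w0=1 w1=1 w7=0
t3.Δ2 clk=0 w6=1 w5=1 w3=1 w4=1 w2=1 w0=1 w1=1 w7=0
t4.Δ0 clk=0 w6=1 w5=1 w3=1 w4=1 w2=1 w0=1 w1=1 w7=0
t4.Δ1 clk=1 w6=1 w5=1 w3=1 w4=1 w2=1 w0=1 w1=1 w7=0
t5.Δ0 clk=1 w6=1 w5=1 w3=1 w4=1 w2=1 w0=1 w1=1 w7=0
t5.Δ1 clk=0 w6=1 w5=1 w3=1 w4=0 w2=1 w0=1 w1=1 w7=0
t5.Δ2 clk=0 w6=1 w5=0 w3=1 w4=0 w2=1 w0=1 w1=1 w7=0
t6.Δ0 clk=0 w6=1 w5=0 w3=1 w4=0 w2=1 w0=1 w1=1 w7=0
t6.Δ1 clk=1 w6=1 w5=0 w3=1 w4=0 w2=1 w0=1 w1=1 w7=0
t6.Δ2 clk=1 w6=1 w5=0 w3=1 w4=0 w2=1 w0=0 w1=1 w7=0
t6.Δ3 clk=1 w6=1 w5=0 w3=0 w4=0 w2=1 w0=0 w1=1 w7=0
t7.Δ0 clk=1 w6=1 w5=0 w3=0 w4=0 w2=1 w0=0 w1=1 w7=0
t7.Δ1 clk=0 w6=1 w5=0 w3=0 w4=0 w2=1 w0=0 w1=1 w7=0
t8.Δ0 clk=0 w6=1 w5=0 w3=0 w4=0 w2=1 w0=0 w1=1 w7=0
t8.Δ1 clk=1 w6=1 w5=0 w3=0 w4=0 w2=1 w0=0 w1=1 w7=0
t8.Δ2 clk=1 w6=1 w5=0 w3=0 w4=0 w2=1 w0=1 w1=1 w7=0
t8.Δ3 clk=1 w6=1 w5=0 w3=1 w4=0 w2=1 w0=1 w1=1 w7=0
t9.Δ0 clk=1 w6=1 w5=0 w3=1 w4=0 w2=1 w0=1 w1=1 w7=0
t9.Δ1 clk=0 w6=1 w5=0 w3=1 w4=1 w2=1 w0=1 w1=1 w7=0
t9.Δ2 clk=0 w6=1 w5=1 w3=1 w4=1 w2=1 w0=1 w1=1 w7=0
t10.Δ0 clk=0 w6=1 w5=1 w3=1 w4=1 w2=1 w0=1 w1=1 w7=0
t10.Δ1 clk=1 w6=1 w5=1 w3=1 w4=1 w2=1 w0=1 w1=1 w7=0
t11.Δ0 clk=1 w6=1 w5=1 w3=1 w4=1 w2=1 w0=1 w1=1 w7=0
t11.Δ1 clk=0 w6=1 w5=1 w3=1 w4=0 w2=1 w0=1 w1=1 w7=0
t11.Δ2 clk=0 w6=1 w5=0 w3=1 w4=0 w2=1 w0=1 w1=1 w7=0
t12.Δ0 clk=0 w6=1 w5=0 w3=1 w4=0 w2=1 w0=1 w1=1 w7=0
t12.Δ1 clk=1 w6=1 w5=0 w3=1 w4=0 w2=1 w0=1 w1=1 w7=0
t12.Δ2 clk=1 w6=1 w5=0 w3=1 w4=0 w2=1 w0=0 w1=1 w7=0
t12.Δ3 clk=1 w6=1 w5=0 w3=0 w4=0 w2=1 w0=0 w1=1 w7=0
t13.Δ0 clk=1 w6=1 w5=0 w3=0 w4=0 w2=1 w0=0 w1=1 w7=0
t13.Δ1 clk=0 w6=1 w5=0 w3=0 w4=0 w2=1 w0=0 w1=1 w7=0
t14.Δ0 clk=0 w6=1 w5=0 w3=0 w4=0 w2=1 w0=0 w1=1 w7=0
t14.Δ1 clk=1 w6=1 w5=0 w3=0 w4=0 w2=1 w0=0 w1=1 w7=0
t14.Δ2 clk=1 w6=1 w5=0 w3=0 w4=0 w2=1 w0=1 w1=1 w7=0
t14.Δ3 clk=1 w6=1 w5=0 w3=1 w4=0 w2=1 w0=1 w1=1 w7=0
t15.Δ0 clk=1 w6=1 w5=0 w3=1 w4=0 w2=1 w0=1 w1=1 w7=0
t15.Δ1 clk=0 w6=1 w5=0 w3=1 w4=1 w2=1 w0=1 w1=1 w7=0
t15.Δ2 clk=0 w6=1 w5=1 w3=1 w4=1 w2=1 w0=1 w1=1 w7=0
t16.Δ0 clk=0 w6=1 w5=1 w3=1 w4=1 w2=1 w0=1 w1=1 w7=0
t16.Δ1 clk=1 w6=1 w5=1 w3=1 w4=1 w2=1 w0=1 w1=1 w7=0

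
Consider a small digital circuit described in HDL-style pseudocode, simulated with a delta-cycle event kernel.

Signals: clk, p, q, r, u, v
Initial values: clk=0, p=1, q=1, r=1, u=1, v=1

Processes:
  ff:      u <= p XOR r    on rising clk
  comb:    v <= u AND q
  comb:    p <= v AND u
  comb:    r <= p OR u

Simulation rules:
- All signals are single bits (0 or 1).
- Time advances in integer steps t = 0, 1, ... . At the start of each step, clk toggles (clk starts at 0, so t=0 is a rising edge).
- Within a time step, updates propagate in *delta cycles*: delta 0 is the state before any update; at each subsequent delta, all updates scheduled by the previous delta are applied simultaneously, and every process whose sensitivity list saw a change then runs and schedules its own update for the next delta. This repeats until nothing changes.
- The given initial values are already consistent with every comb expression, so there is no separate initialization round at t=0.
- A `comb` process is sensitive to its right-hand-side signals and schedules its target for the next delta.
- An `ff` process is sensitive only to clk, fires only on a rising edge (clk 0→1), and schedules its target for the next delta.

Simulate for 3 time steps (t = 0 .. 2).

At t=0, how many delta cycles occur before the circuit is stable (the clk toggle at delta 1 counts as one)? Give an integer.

4

[bits: p,clk,u,r,v,q]
t=0: Δ0=101111 Δ1=111111 Δ2=110111 Δ3=010101 Δ4=010001 | 4Δ
t=1: Δ0=010001 Δ1=000001 | 1Δ
t=2: Δ0=000001 Δ1=010001 | 1Δ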